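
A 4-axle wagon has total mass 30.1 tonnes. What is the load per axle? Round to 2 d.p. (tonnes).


Load per axle = total weight / number of axles
Load = 30.1 / 4
Load = 7.53 tonnes

7.53


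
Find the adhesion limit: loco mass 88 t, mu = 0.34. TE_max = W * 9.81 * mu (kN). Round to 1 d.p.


TE_max = W * g * mu
TE_max = 88 * 9.81 * 0.34
TE_max = 863.28 * 0.34
TE_max = 293.5 kN

293.5


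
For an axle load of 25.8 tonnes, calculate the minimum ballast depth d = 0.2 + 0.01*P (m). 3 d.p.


d = 0.2 + 0.01 * 25.8
d = 0.2 + 0.258
d = 0.458 m

0.458


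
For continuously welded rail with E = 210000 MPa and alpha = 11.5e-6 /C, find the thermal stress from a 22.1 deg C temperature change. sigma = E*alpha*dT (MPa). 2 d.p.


sigma = E * alpha * dT
sigma = 210000 * 11.5e-6 * 22.1
sigma = 2.415 * 22.1
sigma = 53.37 MPa

53.37


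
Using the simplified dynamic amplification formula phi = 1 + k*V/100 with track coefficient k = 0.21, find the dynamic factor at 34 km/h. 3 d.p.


phi = 1 + k * V / 100
phi = 1 + 0.21 * 34 / 100
phi = 1 + 0.0714
phi = 1.071

1.071


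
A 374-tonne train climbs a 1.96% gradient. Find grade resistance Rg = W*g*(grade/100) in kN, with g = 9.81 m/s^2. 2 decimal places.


Rg = W * 9.81 * grade / 100
Rg = 374 * 9.81 * 1.96 / 100
Rg = 3668.94 * 0.0196
Rg = 71.91 kN

71.91


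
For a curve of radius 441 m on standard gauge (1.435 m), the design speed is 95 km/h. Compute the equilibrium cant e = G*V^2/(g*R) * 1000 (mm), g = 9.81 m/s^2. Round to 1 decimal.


Convert speed: V = 95 / 3.6 = 26.3889 m/s
Apply formula: e = 1.435 * 26.3889^2 / (9.81 * 441)
e = 1.435 * 696.3735 / 4326.21
e = 0.230986 m = 231.0 mm

231.0


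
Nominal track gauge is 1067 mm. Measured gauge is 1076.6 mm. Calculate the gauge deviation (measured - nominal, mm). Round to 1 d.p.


Deviation = measured - nominal
Deviation = 1076.6 - 1067
Deviation = 9.6 mm

9.6


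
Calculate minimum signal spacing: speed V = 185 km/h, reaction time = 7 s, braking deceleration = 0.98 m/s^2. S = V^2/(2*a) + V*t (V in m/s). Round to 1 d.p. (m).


V = 185 / 3.6 = 51.3889 m/s
Braking distance = 51.3889^2 / (2*0.98) = 1347.3561 m
Sighting distance = 51.3889 * 7 = 359.7222 m
S = 1347.3561 + 359.7222 = 1707.1 m

1707.1


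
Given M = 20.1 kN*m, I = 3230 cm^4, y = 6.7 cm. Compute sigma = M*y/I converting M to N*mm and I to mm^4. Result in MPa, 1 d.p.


Convert units:
M = 20.1 kN*m = 20100000 N*mm
y = 6.7 cm = 67 mm
I = 3230 cm^4 = 32300000 mm^4
sigma = 20100000 * 67 / 32300000
sigma = 41.7 MPa

41.7


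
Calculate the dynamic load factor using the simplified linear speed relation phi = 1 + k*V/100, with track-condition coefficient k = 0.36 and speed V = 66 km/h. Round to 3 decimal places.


phi = 1 + k * V / 100
phi = 1 + 0.36 * 66 / 100
phi = 1 + 0.2376
phi = 1.238

1.238


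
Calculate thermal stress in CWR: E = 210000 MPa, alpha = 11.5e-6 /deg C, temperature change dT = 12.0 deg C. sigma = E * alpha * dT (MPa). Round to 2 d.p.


sigma = E * alpha * dT
sigma = 210000 * 11.5e-6 * 12.0
sigma = 2.415 * 12.0
sigma = 28.98 MPa

28.98


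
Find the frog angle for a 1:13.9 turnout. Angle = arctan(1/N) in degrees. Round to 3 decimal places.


1/N = 1/13.9 = 0.071942
angle = arctan(0.071942) = 0.071819 rad
angle = 0.071819 * 180/pi = 4.115 degrees

4.115


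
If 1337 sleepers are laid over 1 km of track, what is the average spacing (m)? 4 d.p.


Spacing = 1000 m / number of sleepers
Spacing = 1000 / 1337
Spacing = 0.7479 m

0.7479


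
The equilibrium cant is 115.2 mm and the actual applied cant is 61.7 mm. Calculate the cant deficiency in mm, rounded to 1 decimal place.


Cant deficiency = equilibrium cant - actual cant
CD = 115.2 - 61.7
CD = 53.5 mm

53.5


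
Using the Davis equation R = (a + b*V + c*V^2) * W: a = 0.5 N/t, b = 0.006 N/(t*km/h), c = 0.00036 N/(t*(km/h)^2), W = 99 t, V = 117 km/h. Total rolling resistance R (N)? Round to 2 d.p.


b*V = 0.006 * 117 = 0.702
c*V^2 = 0.00036 * 13689 = 4.92804
R_per_t = 0.5 + 0.702 + 4.92804 = 6.13004 N/t
R_total = 6.13004 * 99 = 606.87 N

606.87


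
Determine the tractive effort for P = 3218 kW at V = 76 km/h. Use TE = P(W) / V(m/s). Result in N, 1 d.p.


Convert: P = 3218 kW = 3218000 W
V = 76 / 3.6 = 21.1111 m/s
TE = 3218000 / 21.1111
TE = 152431.6 N

152431.6


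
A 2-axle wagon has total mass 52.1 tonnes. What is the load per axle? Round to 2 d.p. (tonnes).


Load per axle = total weight / number of axles
Load = 52.1 / 2
Load = 26.05 tonnes

26.05


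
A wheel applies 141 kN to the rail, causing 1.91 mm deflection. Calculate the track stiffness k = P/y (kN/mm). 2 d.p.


Track stiffness k = P / y
k = 141 / 1.91
k = 73.82 kN/mm

73.82


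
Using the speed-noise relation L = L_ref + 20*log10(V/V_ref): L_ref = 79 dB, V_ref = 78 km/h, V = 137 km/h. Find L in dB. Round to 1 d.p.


V/V_ref = 137 / 78 = 1.75641
log10(1.75641) = 0.244626
20 * 0.244626 = 4.8925
L = 79 + 4.8925 = 83.9 dB

83.9


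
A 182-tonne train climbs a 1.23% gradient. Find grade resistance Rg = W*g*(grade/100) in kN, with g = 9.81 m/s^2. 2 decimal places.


Rg = W * 9.81 * grade / 100
Rg = 182 * 9.81 * 1.23 / 100
Rg = 1785.42 * 0.0123
Rg = 21.96 kN

21.96


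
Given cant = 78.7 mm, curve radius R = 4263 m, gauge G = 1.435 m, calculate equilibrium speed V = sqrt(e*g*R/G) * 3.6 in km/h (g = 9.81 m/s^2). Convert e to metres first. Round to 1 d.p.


Convert cant: e = 78.7 mm = 0.0787 m
V_ms = sqrt(0.0787 * 9.81 * 4263 / 1.435)
V_ms = sqrt(2293.544502) = 47.891 m/s
V = 47.891 * 3.6 = 172.4 km/h

172.4


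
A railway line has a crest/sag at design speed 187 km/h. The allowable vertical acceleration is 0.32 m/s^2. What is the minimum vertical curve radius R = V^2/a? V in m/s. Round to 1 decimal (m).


Convert speed: V = 187 / 3.6 = 51.9444 m/s
V^2 = 2698.2253 m^2/s^2
R_v = 2698.2253 / 0.32
R_v = 8432.0 m

8432.0


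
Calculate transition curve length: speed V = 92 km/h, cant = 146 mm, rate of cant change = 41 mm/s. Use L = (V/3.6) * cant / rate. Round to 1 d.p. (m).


Convert speed: V = 92 / 3.6 = 25.5556 m/s
L = 25.5556 * 146 / 41
L = 3731.1111 / 41
L = 91.0 m

91.0


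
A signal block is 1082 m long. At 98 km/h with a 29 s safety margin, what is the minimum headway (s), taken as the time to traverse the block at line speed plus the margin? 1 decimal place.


V = 98 / 3.6 = 27.2222 m/s
Block traversal time = 1082 / 27.2222 = 39.7469 s
Headway = 39.7469 + 29
Headway = 68.7 s

68.7


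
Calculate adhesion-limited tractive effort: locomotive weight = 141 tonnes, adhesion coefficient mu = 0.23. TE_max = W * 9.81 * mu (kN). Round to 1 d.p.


TE_max = W * g * mu
TE_max = 141 * 9.81 * 0.23
TE_max = 1383.21 * 0.23
TE_max = 318.1 kN

318.1


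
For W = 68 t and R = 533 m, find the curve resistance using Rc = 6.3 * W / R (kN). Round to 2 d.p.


Rc = 6.3 * W / R
Rc = 6.3 * 68 / 533
Rc = 428.4 / 533
Rc = 0.80 kN

0.80


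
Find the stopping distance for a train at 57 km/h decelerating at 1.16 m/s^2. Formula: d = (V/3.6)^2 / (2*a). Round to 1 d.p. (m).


Convert speed: V = 57 / 3.6 = 15.8333 m/s
V^2 = 250.6944
d = 250.6944 / (2 * 1.16)
d = 250.6944 / 2.32
d = 108.1 m

108.1


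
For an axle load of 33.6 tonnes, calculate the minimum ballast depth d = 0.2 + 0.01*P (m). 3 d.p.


d = 0.2 + 0.01 * 33.6
d = 0.2 + 0.336
d = 0.536 m

0.536


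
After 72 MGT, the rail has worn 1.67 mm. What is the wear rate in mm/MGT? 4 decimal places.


Wear rate = total wear / cumulative tonnage
Rate = 1.67 / 72
Rate = 0.0232 mm/MGT

0.0232


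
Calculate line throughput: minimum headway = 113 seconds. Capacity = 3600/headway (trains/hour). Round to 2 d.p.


Capacity = 3600 / headway
Capacity = 3600 / 113
Capacity = 31.86 trains/hour

31.86


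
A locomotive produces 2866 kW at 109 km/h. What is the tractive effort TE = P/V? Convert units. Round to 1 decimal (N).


Convert: P = 2866 kW = 2866000 W
V = 109 / 3.6 = 30.2778 m/s
TE = 2866000 / 30.2778
TE = 94656.9 N

94656.9


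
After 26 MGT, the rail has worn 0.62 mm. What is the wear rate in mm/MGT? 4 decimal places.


Wear rate = total wear / cumulative tonnage
Rate = 0.62 / 26
Rate = 0.0238 mm/MGT

0.0238


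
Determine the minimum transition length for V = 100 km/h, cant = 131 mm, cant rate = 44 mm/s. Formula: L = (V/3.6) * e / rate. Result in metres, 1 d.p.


Convert speed: V = 100 / 3.6 = 27.7778 m/s
L = 27.7778 * 131 / 44
L = 3638.8889 / 44
L = 82.7 m

82.7


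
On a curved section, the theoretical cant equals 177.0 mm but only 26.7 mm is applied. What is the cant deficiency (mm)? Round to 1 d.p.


Cant deficiency = equilibrium cant - actual cant
CD = 177.0 - 26.7
CD = 150.3 mm

150.3


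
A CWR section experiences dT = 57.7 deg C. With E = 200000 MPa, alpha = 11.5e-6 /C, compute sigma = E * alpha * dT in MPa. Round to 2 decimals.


sigma = E * alpha * dT
sigma = 200000 * 11.5e-6 * 57.7
sigma = 2.3 * 57.7
sigma = 132.71 MPa

132.71


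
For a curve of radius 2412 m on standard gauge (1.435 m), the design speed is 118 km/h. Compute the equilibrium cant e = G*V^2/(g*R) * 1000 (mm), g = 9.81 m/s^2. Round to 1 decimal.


Convert speed: V = 118 / 3.6 = 32.7778 m/s
Apply formula: e = 1.435 * 32.7778^2 / (9.81 * 2412)
e = 1.435 * 1074.3827 / 23661.72
e = 0.065158 m = 65.2 mm

65.2


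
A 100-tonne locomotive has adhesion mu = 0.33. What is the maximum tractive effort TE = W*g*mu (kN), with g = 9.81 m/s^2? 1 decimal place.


TE_max = W * g * mu
TE_max = 100 * 9.81 * 0.33
TE_max = 981.0 * 0.33
TE_max = 323.7 kN

323.7


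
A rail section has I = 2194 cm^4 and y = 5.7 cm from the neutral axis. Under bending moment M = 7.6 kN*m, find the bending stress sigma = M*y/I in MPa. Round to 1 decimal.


Convert units:
M = 7.6 kN*m = 7600000 N*mm
y = 5.7 cm = 57 mm
I = 2194 cm^4 = 21940000 mm^4
sigma = 7600000 * 57 / 21940000
sigma = 19.7 MPa

19.7


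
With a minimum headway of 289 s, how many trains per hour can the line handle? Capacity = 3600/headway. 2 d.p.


Capacity = 3600 / headway
Capacity = 3600 / 289
Capacity = 12.46 trains/hour

12.46


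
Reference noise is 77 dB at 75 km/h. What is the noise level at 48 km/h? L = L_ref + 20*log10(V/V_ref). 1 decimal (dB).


V/V_ref = 48 / 75 = 0.64
log10(0.64) = -0.19382
20 * -0.19382 = -3.8764
L = 77 + -3.8764 = 73.1 dB

73.1


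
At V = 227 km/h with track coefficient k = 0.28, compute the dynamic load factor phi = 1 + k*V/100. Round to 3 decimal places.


phi = 1 + k * V / 100
phi = 1 + 0.28 * 227 / 100
phi = 1 + 0.6356
phi = 1.636

1.636


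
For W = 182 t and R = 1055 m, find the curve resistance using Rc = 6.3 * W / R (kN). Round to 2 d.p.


Rc = 6.3 * W / R
Rc = 6.3 * 182 / 1055
Rc = 1146.6 / 1055
Rc = 1.09 kN

1.09


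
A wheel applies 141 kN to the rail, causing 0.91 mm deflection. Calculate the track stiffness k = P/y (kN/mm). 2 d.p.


Track stiffness k = P / y
k = 141 / 0.91
k = 154.95 kN/mm

154.95


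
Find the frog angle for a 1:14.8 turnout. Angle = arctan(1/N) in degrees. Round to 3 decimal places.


1/N = 1/14.8 = 0.067568
angle = arctan(0.067568) = 0.067465 rad
angle = 0.067465 * 180/pi = 3.865 degrees

3.865


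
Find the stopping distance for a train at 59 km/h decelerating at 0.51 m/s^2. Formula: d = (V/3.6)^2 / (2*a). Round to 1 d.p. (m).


Convert speed: V = 59 / 3.6 = 16.3889 m/s
V^2 = 268.5957
d = 268.5957 / (2 * 0.51)
d = 268.5957 / 1.02
d = 263.3 m

263.3


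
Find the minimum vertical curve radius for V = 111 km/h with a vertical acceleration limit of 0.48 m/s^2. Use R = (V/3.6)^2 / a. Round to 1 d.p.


Convert speed: V = 111 / 3.6 = 30.8333 m/s
V^2 = 950.6944 m^2/s^2
R_v = 950.6944 / 0.48
R_v = 1980.6 m

1980.6


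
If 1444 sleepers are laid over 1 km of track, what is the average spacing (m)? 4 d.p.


Spacing = 1000 m / number of sleepers
Spacing = 1000 / 1444
Spacing = 0.6925 m

0.6925


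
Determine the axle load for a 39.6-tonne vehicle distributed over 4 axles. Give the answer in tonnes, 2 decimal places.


Load per axle = total weight / number of axles
Load = 39.6 / 4
Load = 9.90 tonnes

9.90


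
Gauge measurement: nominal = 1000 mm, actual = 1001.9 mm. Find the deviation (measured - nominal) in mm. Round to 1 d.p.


Deviation = measured - nominal
Deviation = 1001.9 - 1000
Deviation = 1.9 mm

1.9


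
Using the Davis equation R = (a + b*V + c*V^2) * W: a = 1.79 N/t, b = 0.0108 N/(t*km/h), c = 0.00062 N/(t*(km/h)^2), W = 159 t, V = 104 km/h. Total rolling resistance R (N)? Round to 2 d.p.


b*V = 0.0108 * 104 = 1.1232
c*V^2 = 0.00062 * 10816 = 6.70592
R_per_t = 1.79 + 1.1232 + 6.70592 = 9.61912 N/t
R_total = 9.61912 * 159 = 1529.44 N

1529.44


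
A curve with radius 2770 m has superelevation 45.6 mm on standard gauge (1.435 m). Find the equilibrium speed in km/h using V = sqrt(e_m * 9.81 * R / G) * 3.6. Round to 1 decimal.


Convert cant: e = 45.6 mm = 0.0456 m
V_ms = sqrt(0.0456 * 9.81 * 2770 / 1.435)
V_ms = sqrt(863.49876) = 29.3853 m/s
V = 29.3853 * 3.6 = 105.8 km/h

105.8


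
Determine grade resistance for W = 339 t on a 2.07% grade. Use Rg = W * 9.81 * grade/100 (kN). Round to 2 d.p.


Rg = W * 9.81 * grade / 100
Rg = 339 * 9.81 * 2.07 / 100
Rg = 3325.59 * 0.0207
Rg = 68.84 kN

68.84


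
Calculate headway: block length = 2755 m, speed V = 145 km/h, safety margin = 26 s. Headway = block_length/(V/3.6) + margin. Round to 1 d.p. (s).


V = 145 / 3.6 = 40.2778 m/s
Block traversal time = 2755 / 40.2778 = 68.4 s
Headway = 68.4 + 26
Headway = 94.4 s

94.4


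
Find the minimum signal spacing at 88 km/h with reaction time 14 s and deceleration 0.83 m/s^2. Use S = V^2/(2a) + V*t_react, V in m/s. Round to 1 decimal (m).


V = 88 / 3.6 = 24.4444 m/s
Braking distance = 24.4444^2 / (2*0.83) = 359.9584 m
Sighting distance = 24.4444 * 14 = 342.2222 m
S = 359.9584 + 342.2222 = 702.2 m

702.2


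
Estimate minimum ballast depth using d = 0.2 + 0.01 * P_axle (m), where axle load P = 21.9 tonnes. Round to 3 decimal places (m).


d = 0.2 + 0.01 * 21.9
d = 0.2 + 0.219
d = 0.419 m

0.419


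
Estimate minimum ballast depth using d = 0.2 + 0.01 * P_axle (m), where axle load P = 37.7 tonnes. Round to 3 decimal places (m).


d = 0.2 + 0.01 * 37.7
d = 0.2 + 0.377
d = 0.577 m

0.577


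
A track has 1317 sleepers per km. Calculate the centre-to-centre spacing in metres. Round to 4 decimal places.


Spacing = 1000 m / number of sleepers
Spacing = 1000 / 1317
Spacing = 0.7593 m

0.7593


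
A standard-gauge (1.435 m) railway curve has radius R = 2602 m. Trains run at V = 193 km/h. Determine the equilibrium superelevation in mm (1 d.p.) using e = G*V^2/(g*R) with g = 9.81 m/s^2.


Convert speed: V = 193 / 3.6 = 53.6111 m/s
Apply formula: e = 1.435 * 53.6111^2 / (9.81 * 2602)
e = 1.435 * 2874.1512 / 25525.62
e = 0.161579 m = 161.6 mm

161.6


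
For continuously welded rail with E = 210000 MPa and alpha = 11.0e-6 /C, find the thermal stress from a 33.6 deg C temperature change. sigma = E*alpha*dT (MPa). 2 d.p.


sigma = E * alpha * dT
sigma = 210000 * 11.0e-6 * 33.6
sigma = 2.31 * 33.6
sigma = 77.62 MPa

77.62


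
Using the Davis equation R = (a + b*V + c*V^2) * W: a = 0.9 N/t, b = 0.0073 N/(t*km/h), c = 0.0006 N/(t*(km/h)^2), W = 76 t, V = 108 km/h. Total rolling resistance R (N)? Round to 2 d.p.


b*V = 0.0073 * 108 = 0.7884
c*V^2 = 0.0006 * 11664 = 6.9984
R_per_t = 0.9 + 0.7884 + 6.9984 = 8.6868 N/t
R_total = 8.6868 * 76 = 660.20 N

660.20


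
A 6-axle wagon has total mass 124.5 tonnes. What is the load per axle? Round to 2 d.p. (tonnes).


Load per axle = total weight / number of axles
Load = 124.5 / 6
Load = 20.75 tonnes

20.75


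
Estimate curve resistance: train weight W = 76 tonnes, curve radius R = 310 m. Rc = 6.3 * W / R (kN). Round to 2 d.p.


Rc = 6.3 * W / R
Rc = 6.3 * 76 / 310
Rc = 478.8 / 310
Rc = 1.54 kN

1.54


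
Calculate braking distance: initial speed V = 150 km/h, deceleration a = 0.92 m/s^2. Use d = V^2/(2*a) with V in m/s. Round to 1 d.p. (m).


Convert speed: V = 150 / 3.6 = 41.6667 m/s
V^2 = 1736.1111
d = 1736.1111 / (2 * 0.92)
d = 1736.1111 / 1.84
d = 943.5 m

943.5


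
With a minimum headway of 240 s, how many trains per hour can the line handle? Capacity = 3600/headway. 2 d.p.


Capacity = 3600 / headway
Capacity = 3600 / 240
Capacity = 15.00 trains/hour

15.00


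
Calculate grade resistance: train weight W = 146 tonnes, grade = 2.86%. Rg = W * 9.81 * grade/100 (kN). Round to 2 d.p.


Rg = W * 9.81 * grade / 100
Rg = 146 * 9.81 * 2.86 / 100
Rg = 1432.26 * 0.0286
Rg = 40.96 kN

40.96


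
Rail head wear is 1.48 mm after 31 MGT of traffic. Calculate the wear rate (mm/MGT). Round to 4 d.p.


Wear rate = total wear / cumulative tonnage
Rate = 1.48 / 31
Rate = 0.0477 mm/MGT

0.0477


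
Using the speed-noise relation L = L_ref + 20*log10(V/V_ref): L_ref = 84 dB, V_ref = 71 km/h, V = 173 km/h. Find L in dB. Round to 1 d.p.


V/V_ref = 173 / 71 = 2.43662
log10(2.43662) = 0.386788
20 * 0.386788 = 7.7358
L = 84 + 7.7358 = 91.7 dB

91.7


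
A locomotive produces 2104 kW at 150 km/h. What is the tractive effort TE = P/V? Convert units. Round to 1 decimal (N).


Convert: P = 2104 kW = 2104000 W
V = 150 / 3.6 = 41.6667 m/s
TE = 2104000 / 41.6667
TE = 50496.0 N

50496.0


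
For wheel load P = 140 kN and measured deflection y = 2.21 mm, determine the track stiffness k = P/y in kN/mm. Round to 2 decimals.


Track stiffness k = P / y
k = 140 / 2.21
k = 63.35 kN/mm

63.35


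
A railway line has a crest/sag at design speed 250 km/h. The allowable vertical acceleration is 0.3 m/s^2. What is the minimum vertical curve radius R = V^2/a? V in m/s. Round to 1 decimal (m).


Convert speed: V = 250 / 3.6 = 69.4444 m/s
V^2 = 4822.5309 m^2/s^2
R_v = 4822.5309 / 0.3
R_v = 16075.1 m

16075.1


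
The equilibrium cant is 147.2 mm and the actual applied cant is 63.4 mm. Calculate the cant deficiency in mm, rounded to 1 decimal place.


Cant deficiency = equilibrium cant - actual cant
CD = 147.2 - 63.4
CD = 83.8 mm

83.8


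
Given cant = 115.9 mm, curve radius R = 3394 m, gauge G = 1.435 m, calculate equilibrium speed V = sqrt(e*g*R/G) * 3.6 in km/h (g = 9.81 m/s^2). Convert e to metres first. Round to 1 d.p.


Convert cant: e = 115.9 mm = 0.1159 m
V_ms = sqrt(0.1159 * 9.81 * 3394 / 1.435)
V_ms = sqrt(2689.133607) = 51.8569 m/s
V = 51.8569 * 3.6 = 186.7 km/h

186.7


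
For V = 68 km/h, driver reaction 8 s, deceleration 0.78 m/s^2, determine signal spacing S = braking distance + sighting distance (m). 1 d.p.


V = 68 / 3.6 = 18.8889 m/s
Braking distance = 18.8889^2 / (2*0.78) = 228.7116 m
Sighting distance = 18.8889 * 8 = 151.1111 m
S = 228.7116 + 151.1111 = 379.8 m

379.8


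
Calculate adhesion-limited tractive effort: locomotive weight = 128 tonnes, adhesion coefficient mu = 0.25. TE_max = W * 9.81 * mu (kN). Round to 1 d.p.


TE_max = W * g * mu
TE_max = 128 * 9.81 * 0.25
TE_max = 1255.68 * 0.25
TE_max = 313.9 kN

313.9


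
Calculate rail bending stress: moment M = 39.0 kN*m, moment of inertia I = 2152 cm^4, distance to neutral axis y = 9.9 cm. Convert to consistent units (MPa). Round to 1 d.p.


Convert units:
M = 39.0 kN*m = 39000000 N*mm
y = 9.9 cm = 99 mm
I = 2152 cm^4 = 21520000 mm^4
sigma = 39000000 * 99 / 21520000
sigma = 179.4 MPa

179.4


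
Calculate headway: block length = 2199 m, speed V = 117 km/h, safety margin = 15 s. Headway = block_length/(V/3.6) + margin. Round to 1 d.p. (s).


V = 117 / 3.6 = 32.5 m/s
Block traversal time = 2199 / 32.5 = 67.6615 s
Headway = 67.6615 + 15
Headway = 82.7 s

82.7


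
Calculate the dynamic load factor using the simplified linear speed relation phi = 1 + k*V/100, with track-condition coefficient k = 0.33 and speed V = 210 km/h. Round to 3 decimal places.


phi = 1 + k * V / 100
phi = 1 + 0.33 * 210 / 100
phi = 1 + 0.693
phi = 1.693

1.693


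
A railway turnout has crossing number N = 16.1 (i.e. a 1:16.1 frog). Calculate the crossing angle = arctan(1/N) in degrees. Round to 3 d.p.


1/N = 1/16.1 = 0.062112
angle = arctan(0.062112) = 0.062032 rad
angle = 0.062032 * 180/pi = 3.554 degrees

3.554


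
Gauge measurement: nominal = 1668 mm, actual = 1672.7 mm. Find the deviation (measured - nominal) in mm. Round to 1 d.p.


Deviation = measured - nominal
Deviation = 1672.7 - 1668
Deviation = 4.7 mm

4.7


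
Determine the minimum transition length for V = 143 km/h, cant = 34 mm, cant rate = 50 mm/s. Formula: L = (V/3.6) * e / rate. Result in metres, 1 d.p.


Convert speed: V = 143 / 3.6 = 39.7222 m/s
L = 39.7222 * 34 / 50
L = 1350.5556 / 50
L = 27.0 m

27.0


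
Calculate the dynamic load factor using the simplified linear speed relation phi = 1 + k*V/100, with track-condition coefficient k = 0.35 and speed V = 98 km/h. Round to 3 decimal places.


phi = 1 + k * V / 100
phi = 1 + 0.35 * 98 / 100
phi = 1 + 0.343
phi = 1.343

1.343


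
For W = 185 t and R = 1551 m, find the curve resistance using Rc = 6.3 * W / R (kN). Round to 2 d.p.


Rc = 6.3 * W / R
Rc = 6.3 * 185 / 1551
Rc = 1165.5 / 1551
Rc = 0.75 kN

0.75


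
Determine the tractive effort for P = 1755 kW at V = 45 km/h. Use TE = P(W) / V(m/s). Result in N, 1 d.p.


Convert: P = 1755 kW = 1755000 W
V = 45 / 3.6 = 12.5 m/s
TE = 1755000 / 12.5
TE = 140400.0 N

140400.0


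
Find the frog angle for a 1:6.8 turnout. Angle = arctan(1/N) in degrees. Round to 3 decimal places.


1/N = 1/6.8 = 0.147059
angle = arctan(0.147059) = 0.146012 rad
angle = 0.146012 * 180/pi = 8.366 degrees

8.366


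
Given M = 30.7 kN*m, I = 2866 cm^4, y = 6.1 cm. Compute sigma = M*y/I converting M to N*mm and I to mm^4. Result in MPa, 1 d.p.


Convert units:
M = 30.7 kN*m = 30700000 N*mm
y = 6.1 cm = 61 mm
I = 2866 cm^4 = 28660000 mm^4
sigma = 30700000 * 61 / 28660000
sigma = 65.3 MPa

65.3


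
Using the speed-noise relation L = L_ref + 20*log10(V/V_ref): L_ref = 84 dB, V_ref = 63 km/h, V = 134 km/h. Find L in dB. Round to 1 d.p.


V/V_ref = 134 / 63 = 2.126984
log10(2.126984) = 0.327764
20 * 0.327764 = 6.5553
L = 84 + 6.5553 = 90.6 dB

90.6


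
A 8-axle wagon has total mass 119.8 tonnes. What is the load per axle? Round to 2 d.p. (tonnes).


Load per axle = total weight / number of axles
Load = 119.8 / 8
Load = 14.98 tonnes

14.98


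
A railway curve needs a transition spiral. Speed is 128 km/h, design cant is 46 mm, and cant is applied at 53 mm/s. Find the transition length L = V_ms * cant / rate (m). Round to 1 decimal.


Convert speed: V = 128 / 3.6 = 35.5556 m/s
L = 35.5556 * 46 / 53
L = 1635.5556 / 53
L = 30.9 m

30.9


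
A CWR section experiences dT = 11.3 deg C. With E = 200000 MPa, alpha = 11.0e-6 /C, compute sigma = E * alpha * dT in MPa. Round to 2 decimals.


sigma = E * alpha * dT
sigma = 200000 * 11.0e-6 * 11.3
sigma = 2.2 * 11.3
sigma = 24.86 MPa

24.86


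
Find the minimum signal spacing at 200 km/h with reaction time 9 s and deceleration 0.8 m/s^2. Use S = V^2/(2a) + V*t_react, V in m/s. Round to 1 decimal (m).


V = 200 / 3.6 = 55.5556 m/s
Braking distance = 55.5556^2 / (2*0.8) = 1929.0123 m
Sighting distance = 55.5556 * 9 = 500.0 m
S = 1929.0123 + 500.0 = 2429.0 m

2429.0


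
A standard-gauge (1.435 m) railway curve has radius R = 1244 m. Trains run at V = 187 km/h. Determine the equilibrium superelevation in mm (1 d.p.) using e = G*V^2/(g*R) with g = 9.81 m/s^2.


Convert speed: V = 187 / 3.6 = 51.9444 m/s
Apply formula: e = 1.435 * 51.9444^2 / (9.81 * 1244)
e = 1.435 * 2698.2253 / 12203.64
e = 0.317279 m = 317.3 mm

317.3


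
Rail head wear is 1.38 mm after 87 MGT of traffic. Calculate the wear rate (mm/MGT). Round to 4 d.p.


Wear rate = total wear / cumulative tonnage
Rate = 1.38 / 87
Rate = 0.0159 mm/MGT

0.0159


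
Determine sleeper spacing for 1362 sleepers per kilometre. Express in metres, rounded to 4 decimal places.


Spacing = 1000 m / number of sleepers
Spacing = 1000 / 1362
Spacing = 0.7342 m

0.7342


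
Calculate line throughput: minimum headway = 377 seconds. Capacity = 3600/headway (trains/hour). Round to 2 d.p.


Capacity = 3600 / headway
Capacity = 3600 / 377
Capacity = 9.55 trains/hour

9.55


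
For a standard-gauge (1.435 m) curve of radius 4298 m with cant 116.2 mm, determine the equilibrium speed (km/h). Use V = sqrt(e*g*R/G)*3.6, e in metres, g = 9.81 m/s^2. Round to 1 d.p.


Convert cant: e = 116.2 mm = 0.1162 m
V_ms = sqrt(0.1162 * 9.81 * 4298 / 1.435)
V_ms = sqrt(3414.205405) = 58.4312 m/s
V = 58.4312 * 3.6 = 210.4 km/h

210.4


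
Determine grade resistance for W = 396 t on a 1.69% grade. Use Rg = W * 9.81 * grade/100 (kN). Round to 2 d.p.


Rg = W * 9.81 * grade / 100
Rg = 396 * 9.81 * 1.69 / 100
Rg = 3884.76 * 0.0169
Rg = 65.65 kN

65.65


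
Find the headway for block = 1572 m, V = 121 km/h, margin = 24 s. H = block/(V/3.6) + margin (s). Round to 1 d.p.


V = 121 / 3.6 = 33.6111 m/s
Block traversal time = 1572 / 33.6111 = 46.7702 s
Headway = 46.7702 + 24
Headway = 70.8 s

70.8


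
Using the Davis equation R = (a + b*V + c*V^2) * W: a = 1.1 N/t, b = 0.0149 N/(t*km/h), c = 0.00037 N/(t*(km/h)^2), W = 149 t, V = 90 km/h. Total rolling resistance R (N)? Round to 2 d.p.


b*V = 0.0149 * 90 = 1.341
c*V^2 = 0.00037 * 8100 = 2.997
R_per_t = 1.1 + 1.341 + 2.997 = 5.438 N/t
R_total = 5.438 * 149 = 810.26 N

810.26


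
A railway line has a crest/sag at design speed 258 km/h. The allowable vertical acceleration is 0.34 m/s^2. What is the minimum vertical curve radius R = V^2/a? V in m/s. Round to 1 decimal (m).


Convert speed: V = 258 / 3.6 = 71.6667 m/s
V^2 = 5136.1111 m^2/s^2
R_v = 5136.1111 / 0.34
R_v = 15106.2 m

15106.2


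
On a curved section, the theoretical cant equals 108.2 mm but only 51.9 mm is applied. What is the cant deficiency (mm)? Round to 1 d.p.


Cant deficiency = equilibrium cant - actual cant
CD = 108.2 - 51.9
CD = 56.3 mm

56.3


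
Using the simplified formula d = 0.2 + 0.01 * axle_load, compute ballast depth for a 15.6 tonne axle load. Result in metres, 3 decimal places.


d = 0.2 + 0.01 * 15.6
d = 0.2 + 0.156
d = 0.356 m

0.356


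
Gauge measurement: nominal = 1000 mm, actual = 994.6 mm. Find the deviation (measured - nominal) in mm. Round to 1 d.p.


Deviation = measured - nominal
Deviation = 994.6 - 1000
Deviation = -5.4 mm

-5.4


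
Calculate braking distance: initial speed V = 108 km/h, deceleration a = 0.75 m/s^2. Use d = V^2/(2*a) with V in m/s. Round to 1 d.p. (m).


Convert speed: V = 108 / 3.6 = 30.0 m/s
V^2 = 900.0
d = 900.0 / (2 * 0.75)
d = 900.0 / 1.5
d = 600.0 m

600.0


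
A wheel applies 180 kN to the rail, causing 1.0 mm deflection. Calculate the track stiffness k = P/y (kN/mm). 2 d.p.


Track stiffness k = P / y
k = 180 / 1.0
k = 180.00 kN/mm

180.00


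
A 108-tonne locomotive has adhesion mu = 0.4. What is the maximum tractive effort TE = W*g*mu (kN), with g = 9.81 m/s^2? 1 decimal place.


TE_max = W * g * mu
TE_max = 108 * 9.81 * 0.4
TE_max = 1059.48 * 0.4
TE_max = 423.8 kN

423.8


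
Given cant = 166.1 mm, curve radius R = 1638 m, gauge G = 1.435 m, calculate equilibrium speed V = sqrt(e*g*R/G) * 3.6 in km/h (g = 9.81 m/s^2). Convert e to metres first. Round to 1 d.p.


Convert cant: e = 166.1 mm = 0.1661 m
V_ms = sqrt(0.1661 * 9.81 * 1638 / 1.435)
V_ms = sqrt(1859.947288) = 43.1271 m/s
V = 43.1271 * 3.6 = 155.3 km/h

155.3


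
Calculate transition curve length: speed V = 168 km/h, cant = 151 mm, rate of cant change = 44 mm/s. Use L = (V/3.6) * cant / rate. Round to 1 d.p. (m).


Convert speed: V = 168 / 3.6 = 46.6667 m/s
L = 46.6667 * 151 / 44
L = 7046.6667 / 44
L = 160.2 m

160.2


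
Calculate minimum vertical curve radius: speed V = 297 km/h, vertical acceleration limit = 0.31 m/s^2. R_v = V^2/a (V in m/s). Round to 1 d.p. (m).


Convert speed: V = 297 / 3.6 = 82.5 m/s
V^2 = 6806.25 m^2/s^2
R_v = 6806.25 / 0.31
R_v = 21955.6 m

21955.6


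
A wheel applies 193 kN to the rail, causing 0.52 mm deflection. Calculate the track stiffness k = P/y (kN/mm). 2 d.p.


Track stiffness k = P / y
k = 193 / 0.52
k = 371.15 kN/mm

371.15


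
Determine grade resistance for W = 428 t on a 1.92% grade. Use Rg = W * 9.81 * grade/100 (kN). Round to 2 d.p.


Rg = W * 9.81 * grade / 100
Rg = 428 * 9.81 * 1.92 / 100
Rg = 4198.68 * 0.0192
Rg = 80.61 kN

80.61


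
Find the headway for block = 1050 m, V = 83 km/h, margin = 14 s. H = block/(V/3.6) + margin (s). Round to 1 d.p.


V = 83 / 3.6 = 23.0556 m/s
Block traversal time = 1050 / 23.0556 = 45.5422 s
Headway = 45.5422 + 14
Headway = 59.5 s

59.5


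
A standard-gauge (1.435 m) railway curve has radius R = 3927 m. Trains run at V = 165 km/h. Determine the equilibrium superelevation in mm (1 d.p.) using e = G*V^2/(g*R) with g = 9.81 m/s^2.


Convert speed: V = 165 / 3.6 = 45.8333 m/s
Apply formula: e = 1.435 * 45.8333^2 / (9.81 * 3927)
e = 1.435 * 2100.6944 / 38523.87
e = 0.07825 m = 78.3 mm

78.3


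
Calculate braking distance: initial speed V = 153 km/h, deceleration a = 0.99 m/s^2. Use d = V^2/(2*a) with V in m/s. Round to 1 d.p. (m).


Convert speed: V = 153 / 3.6 = 42.5 m/s
V^2 = 1806.25
d = 1806.25 / (2 * 0.99)
d = 1806.25 / 1.98
d = 912.2 m

912.2


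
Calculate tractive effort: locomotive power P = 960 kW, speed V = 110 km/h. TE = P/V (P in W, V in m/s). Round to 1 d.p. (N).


Convert: P = 960 kW = 960000 W
V = 110 / 3.6 = 30.5556 m/s
TE = 960000 / 30.5556
TE = 31418.2 N

31418.2


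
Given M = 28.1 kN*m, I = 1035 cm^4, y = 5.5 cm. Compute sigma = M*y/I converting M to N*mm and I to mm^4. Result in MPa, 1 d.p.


Convert units:
M = 28.1 kN*m = 28100000 N*mm
y = 5.5 cm = 55 mm
I = 1035 cm^4 = 10350000 mm^4
sigma = 28100000 * 55 / 10350000
sigma = 149.3 MPa

149.3


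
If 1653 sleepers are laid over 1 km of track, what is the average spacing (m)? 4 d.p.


Spacing = 1000 m / number of sleepers
Spacing = 1000 / 1653
Spacing = 0.6050 m

0.6050


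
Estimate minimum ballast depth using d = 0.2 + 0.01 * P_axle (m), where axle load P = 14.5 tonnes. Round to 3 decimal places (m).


d = 0.2 + 0.01 * 14.5
d = 0.2 + 0.145
d = 0.345 m

0.345


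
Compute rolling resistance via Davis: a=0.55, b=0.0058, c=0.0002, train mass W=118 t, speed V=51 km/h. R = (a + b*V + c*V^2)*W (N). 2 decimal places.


b*V = 0.0058 * 51 = 0.2958
c*V^2 = 0.0002 * 2601 = 0.5202
R_per_t = 0.55 + 0.2958 + 0.5202 = 1.366 N/t
R_total = 1.366 * 118 = 161.19 N

161.19


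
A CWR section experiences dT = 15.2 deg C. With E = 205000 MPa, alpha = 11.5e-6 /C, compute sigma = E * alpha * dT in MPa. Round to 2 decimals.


sigma = E * alpha * dT
sigma = 205000 * 11.5e-6 * 15.2
sigma = 2.3575 * 15.2
sigma = 35.83 MPa

35.83


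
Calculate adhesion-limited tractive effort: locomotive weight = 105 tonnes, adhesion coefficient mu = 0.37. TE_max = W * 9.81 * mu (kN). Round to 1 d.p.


TE_max = W * g * mu
TE_max = 105 * 9.81 * 0.37
TE_max = 1030.05 * 0.37
TE_max = 381.1 kN

381.1


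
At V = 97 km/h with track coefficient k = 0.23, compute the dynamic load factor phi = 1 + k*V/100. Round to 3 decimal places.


phi = 1 + k * V / 100
phi = 1 + 0.23 * 97 / 100
phi = 1 + 0.2231
phi = 1.223

1.223


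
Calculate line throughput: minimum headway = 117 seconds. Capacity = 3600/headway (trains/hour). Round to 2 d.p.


Capacity = 3600 / headway
Capacity = 3600 / 117
Capacity = 30.77 trains/hour

30.77


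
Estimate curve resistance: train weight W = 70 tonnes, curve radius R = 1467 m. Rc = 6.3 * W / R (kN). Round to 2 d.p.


Rc = 6.3 * W / R
Rc = 6.3 * 70 / 1467
Rc = 441.0 / 1467
Rc = 0.30 kN

0.30


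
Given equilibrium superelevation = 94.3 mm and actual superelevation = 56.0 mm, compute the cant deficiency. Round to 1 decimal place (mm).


Cant deficiency = equilibrium cant - actual cant
CD = 94.3 - 56.0
CD = 38.3 mm

38.3


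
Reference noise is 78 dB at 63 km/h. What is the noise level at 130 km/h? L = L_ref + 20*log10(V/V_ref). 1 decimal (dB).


V/V_ref = 130 / 63 = 2.063492
log10(2.063492) = 0.314603
20 * 0.314603 = 6.2921
L = 78 + 6.2921 = 84.3 dB

84.3


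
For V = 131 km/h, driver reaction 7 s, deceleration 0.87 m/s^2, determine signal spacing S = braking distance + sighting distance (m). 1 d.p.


V = 131 / 3.6 = 36.3889 m/s
Braking distance = 36.3889^2 / (2*0.87) = 761.0065 m
Sighting distance = 36.3889 * 7 = 254.7222 m
S = 761.0065 + 254.7222 = 1015.7 m

1015.7


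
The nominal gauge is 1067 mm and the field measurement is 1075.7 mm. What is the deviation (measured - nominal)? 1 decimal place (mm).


Deviation = measured - nominal
Deviation = 1075.7 - 1067
Deviation = 8.7 mm

8.7


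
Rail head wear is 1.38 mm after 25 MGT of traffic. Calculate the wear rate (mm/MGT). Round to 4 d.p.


Wear rate = total wear / cumulative tonnage
Rate = 1.38 / 25
Rate = 0.0552 mm/MGT

0.0552


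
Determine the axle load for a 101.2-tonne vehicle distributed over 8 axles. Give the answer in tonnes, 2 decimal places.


Load per axle = total weight / number of axles
Load = 101.2 / 8
Load = 12.65 tonnes

12.65


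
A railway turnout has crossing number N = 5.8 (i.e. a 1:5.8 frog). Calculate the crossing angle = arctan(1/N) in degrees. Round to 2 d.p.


1/N = 1/5.8 = 0.172414
angle = arctan(0.172414) = 0.170735 rad
angle = 0.170735 * 180/pi = 9.78 degrees

9.78


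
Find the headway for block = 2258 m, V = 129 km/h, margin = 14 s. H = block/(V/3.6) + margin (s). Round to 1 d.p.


V = 129 / 3.6 = 35.8333 m/s
Block traversal time = 2258 / 35.8333 = 63.014 s
Headway = 63.014 + 14
Headway = 77.0 s

77.0


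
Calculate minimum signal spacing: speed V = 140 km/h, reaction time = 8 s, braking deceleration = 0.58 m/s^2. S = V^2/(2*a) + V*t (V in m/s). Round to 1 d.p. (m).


V = 140 / 3.6 = 38.8889 m/s
Braking distance = 38.8889^2 / (2*0.58) = 1303.7463 m
Sighting distance = 38.8889 * 8 = 311.1111 m
S = 1303.7463 + 311.1111 = 1614.9 m

1614.9


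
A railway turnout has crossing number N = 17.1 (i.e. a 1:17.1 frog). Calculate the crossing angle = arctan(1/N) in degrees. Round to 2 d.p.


1/N = 1/17.1 = 0.05848
angle = arctan(0.05848) = 0.058413 rad
angle = 0.058413 * 180/pi = 3.35 degrees

3.35


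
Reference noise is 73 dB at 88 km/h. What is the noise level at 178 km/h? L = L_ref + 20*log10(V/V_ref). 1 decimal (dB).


V/V_ref = 178 / 88 = 2.022727
log10(2.022727) = 0.305937
20 * 0.305937 = 6.1187
L = 73 + 6.1187 = 79.1 dB

79.1


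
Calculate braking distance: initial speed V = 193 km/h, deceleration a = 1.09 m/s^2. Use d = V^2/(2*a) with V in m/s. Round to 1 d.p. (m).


Convert speed: V = 193 / 3.6 = 53.6111 m/s
V^2 = 2874.1512
d = 2874.1512 / (2 * 1.09)
d = 2874.1512 / 2.18
d = 1318.4 m

1318.4


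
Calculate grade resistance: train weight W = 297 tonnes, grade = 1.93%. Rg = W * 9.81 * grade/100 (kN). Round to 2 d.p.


Rg = W * 9.81 * grade / 100
Rg = 297 * 9.81 * 1.93 / 100
Rg = 2913.57 * 0.0193
Rg = 56.23 kN

56.23


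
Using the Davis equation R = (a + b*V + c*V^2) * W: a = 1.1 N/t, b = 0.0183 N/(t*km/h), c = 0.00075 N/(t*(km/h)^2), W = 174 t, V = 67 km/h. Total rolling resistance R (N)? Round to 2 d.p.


b*V = 0.0183 * 67 = 1.2261
c*V^2 = 0.00075 * 4489 = 3.36675
R_per_t = 1.1 + 1.2261 + 3.36675 = 5.69285 N/t
R_total = 5.69285 * 174 = 990.56 N

990.56


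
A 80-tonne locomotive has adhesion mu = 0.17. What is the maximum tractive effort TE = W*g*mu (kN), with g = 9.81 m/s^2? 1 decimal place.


TE_max = W * g * mu
TE_max = 80 * 9.81 * 0.17
TE_max = 784.8 * 0.17
TE_max = 133.4 kN

133.4


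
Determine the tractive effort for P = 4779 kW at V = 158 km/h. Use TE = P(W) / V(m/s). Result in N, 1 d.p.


Convert: P = 4779 kW = 4779000 W
V = 158 / 3.6 = 43.8889 m/s
TE = 4779000 / 43.8889
TE = 108888.6 N

108888.6


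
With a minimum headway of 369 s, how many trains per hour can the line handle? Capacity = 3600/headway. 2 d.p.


Capacity = 3600 / headway
Capacity = 3600 / 369
Capacity = 9.76 trains/hour

9.76


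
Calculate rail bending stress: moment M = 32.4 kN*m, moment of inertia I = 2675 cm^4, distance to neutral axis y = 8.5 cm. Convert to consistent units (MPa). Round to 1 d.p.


Convert units:
M = 32.4 kN*m = 32400000 N*mm
y = 8.5 cm = 85 mm
I = 2675 cm^4 = 26750000 mm^4
sigma = 32400000 * 85 / 26750000
sigma = 103.0 MPa

103.0


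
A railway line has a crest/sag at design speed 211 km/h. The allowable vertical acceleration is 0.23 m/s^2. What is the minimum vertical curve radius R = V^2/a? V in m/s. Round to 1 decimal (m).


Convert speed: V = 211 / 3.6 = 58.6111 m/s
V^2 = 3435.2623 m^2/s^2
R_v = 3435.2623 / 0.23
R_v = 14935.9 m

14935.9


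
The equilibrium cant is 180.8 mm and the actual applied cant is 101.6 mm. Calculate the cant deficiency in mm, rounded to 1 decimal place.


Cant deficiency = equilibrium cant - actual cant
CD = 180.8 - 101.6
CD = 79.2 mm

79.2


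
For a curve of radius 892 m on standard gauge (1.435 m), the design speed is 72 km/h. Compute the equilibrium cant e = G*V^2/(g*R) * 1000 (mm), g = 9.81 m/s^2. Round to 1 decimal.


Convert speed: V = 72 / 3.6 = 20.0 m/s
Apply formula: e = 1.435 * 20.0^2 / (9.81 * 892)
e = 1.435 * 400.0 / 8750.52
e = 0.065596 m = 65.6 mm

65.6


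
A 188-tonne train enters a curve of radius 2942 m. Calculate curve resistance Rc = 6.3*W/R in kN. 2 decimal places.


Rc = 6.3 * W / R
Rc = 6.3 * 188 / 2942
Rc = 1184.4 / 2942
Rc = 0.40 kN

0.40


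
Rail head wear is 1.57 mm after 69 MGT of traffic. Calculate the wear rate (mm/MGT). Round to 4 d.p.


Wear rate = total wear / cumulative tonnage
Rate = 1.57 / 69
Rate = 0.0228 mm/MGT

0.0228


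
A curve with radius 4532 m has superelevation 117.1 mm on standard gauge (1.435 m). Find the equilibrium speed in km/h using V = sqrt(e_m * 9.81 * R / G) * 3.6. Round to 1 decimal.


Convert cant: e = 117.1 mm = 0.1171 m
V_ms = sqrt(0.1171 * 9.81 * 4532 / 1.435)
V_ms = sqrt(3627.971799) = 60.2326 m/s
V = 60.2326 * 3.6 = 216.8 km/h

216.8


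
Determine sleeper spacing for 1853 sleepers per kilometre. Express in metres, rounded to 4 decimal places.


Spacing = 1000 m / number of sleepers
Spacing = 1000 / 1853
Spacing = 0.5397 m

0.5397


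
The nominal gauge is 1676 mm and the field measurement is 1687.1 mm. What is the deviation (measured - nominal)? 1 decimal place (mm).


Deviation = measured - nominal
Deviation = 1687.1 - 1676
Deviation = 11.1 mm

11.1


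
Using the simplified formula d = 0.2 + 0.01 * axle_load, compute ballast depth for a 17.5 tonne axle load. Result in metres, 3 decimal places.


d = 0.2 + 0.01 * 17.5
d = 0.2 + 0.175
d = 0.375 m

0.375


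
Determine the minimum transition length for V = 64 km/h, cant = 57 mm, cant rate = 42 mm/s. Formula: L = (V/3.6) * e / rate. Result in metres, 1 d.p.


Convert speed: V = 64 / 3.6 = 17.7778 m/s
L = 17.7778 * 57 / 42
L = 1013.3333 / 42
L = 24.1 m

24.1


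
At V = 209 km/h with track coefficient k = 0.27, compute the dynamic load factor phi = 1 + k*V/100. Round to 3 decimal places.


phi = 1 + k * V / 100
phi = 1 + 0.27 * 209 / 100
phi = 1 + 0.5643
phi = 1.564

1.564


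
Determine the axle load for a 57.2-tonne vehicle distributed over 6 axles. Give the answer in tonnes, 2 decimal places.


Load per axle = total weight / number of axles
Load = 57.2 / 6
Load = 9.53 tonnes

9.53


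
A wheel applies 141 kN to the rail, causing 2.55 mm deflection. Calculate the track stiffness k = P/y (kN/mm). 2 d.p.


Track stiffness k = P / y
k = 141 / 2.55
k = 55.29 kN/mm

55.29


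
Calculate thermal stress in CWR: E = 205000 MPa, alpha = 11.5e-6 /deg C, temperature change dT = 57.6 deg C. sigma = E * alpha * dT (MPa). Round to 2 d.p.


sigma = E * alpha * dT
sigma = 205000 * 11.5e-6 * 57.6
sigma = 2.3575 * 57.6
sigma = 135.79 MPa

135.79
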